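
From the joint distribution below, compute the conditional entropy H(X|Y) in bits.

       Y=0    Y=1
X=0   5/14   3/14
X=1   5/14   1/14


H(X|Y) = Σ_y p(y) H(X|Y=y)
  p(Y=0) = 5/7, H(X|Y=0) = 1.0000
  p(Y=1) = 2/7, H(X|Y=1) = 0.8113
H(X|Y) = 0.7143×1.0000 + 0.2857×0.8113 = 0.9461 bits


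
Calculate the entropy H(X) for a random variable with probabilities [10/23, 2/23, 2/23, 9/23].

H(X) = -Σ p(x) log₂ p(x)
  -10/23 × log₂(10/23) = 0.5224
  -2/23 × log₂(2/23) = 0.3064
  -2/23 × log₂(2/23) = 0.3064
  -9/23 × log₂(9/23) = 0.5297
H(X) = 1.6649 bits


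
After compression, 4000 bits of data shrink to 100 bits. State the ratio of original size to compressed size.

Compression ratio = Original / Compressed
= 4000 / 100 = 40.00:1


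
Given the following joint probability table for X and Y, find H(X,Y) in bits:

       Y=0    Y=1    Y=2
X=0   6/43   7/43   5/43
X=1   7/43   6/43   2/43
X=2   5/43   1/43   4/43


H(X,Y) = -Σ p(x,y) log₂ p(x,y)
  p(0,0)=6/43: -0.1395 × log₂(0.1395) = 0.3965
  p(0,1)=7/43: -0.1628 × log₂(0.1628) = 0.4263
  p(0,2)=5/43: -0.1163 × log₂(0.1163) = 0.3610
  p(1,0)=7/43: -0.1628 × log₂(0.1628) = 0.4263
  p(1,1)=6/43: -0.1395 × log₂(0.1395) = 0.3965
  p(1,2)=2/43: -0.0465 × log₂(0.0465) = 0.2059
  p(2,0)=5/43: -0.1163 × log₂(0.1163) = 0.3610
  p(2,1)=1/43: -0.0233 × log₂(0.0233) = 0.1262
  p(2,2)=4/43: -0.0930 × log₂(0.0930) = 0.3187
H(X,Y) = 3.0183 bits


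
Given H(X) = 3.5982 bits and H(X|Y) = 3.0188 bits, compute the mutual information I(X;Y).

I(X;Y) = H(X) - H(X|Y)
I(X;Y) = 3.5982 - 3.0188 = 0.5794 bits


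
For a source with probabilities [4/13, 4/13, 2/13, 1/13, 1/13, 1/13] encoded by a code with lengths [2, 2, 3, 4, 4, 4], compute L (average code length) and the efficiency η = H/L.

Average length L = Σ p_i × l_i = 2.6154 bits
Entropy H = 2.3158 bits
Efficiency η = H/L × 100% = 88.55%


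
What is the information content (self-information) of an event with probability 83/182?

Information content I(x) = -log₂(p(x))
I = -log₂(83/182) = -log₂(0.4560)
I = 1.1328 bits


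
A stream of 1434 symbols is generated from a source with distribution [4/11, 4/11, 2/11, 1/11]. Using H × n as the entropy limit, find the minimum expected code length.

Entropy H = 1.8231 bits/symbol
Minimum bits = H × n = 1.8231 × 1434
= 2614.28 bits


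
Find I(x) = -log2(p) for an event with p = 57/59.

Information content I(x) = -log₂(p(x))
I = -log₂(57/59) = -log₂(0.9661)
I = 0.0498 bits


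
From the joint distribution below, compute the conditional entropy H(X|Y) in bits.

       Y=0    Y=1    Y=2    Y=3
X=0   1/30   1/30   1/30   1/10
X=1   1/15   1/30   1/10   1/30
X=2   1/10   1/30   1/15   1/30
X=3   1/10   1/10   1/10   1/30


H(X|Y) = Σ_y p(y) H(X|Y=y)
  p(Y=0) = 3/10, H(X|Y=0) = 1.8911
  p(Y=1) = 1/5, H(X|Y=1) = 1.7925
  p(Y=2) = 3/10, H(X|Y=2) = 1.8911
  p(Y=3) = 1/5, H(X|Y=3) = 1.7925
H(X|Y) = 0.3000×1.8911 + 0.2000×1.7925 + 0.3000×1.8911 + 0.2000×1.7925 = 1.8516 bits


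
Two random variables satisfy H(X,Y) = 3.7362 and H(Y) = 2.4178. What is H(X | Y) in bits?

Chain rule: H(X,Y) = H(X|Y) + H(Y)
H(X|Y) = H(X,Y) - H(Y) = 3.7362 - 2.4178 = 1.3184 bits


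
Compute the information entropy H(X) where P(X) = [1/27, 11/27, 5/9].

H(X) = -Σ p(x) log₂ p(x)
  -1/27 × log₂(1/27) = 0.1761
  -11/27 × log₂(11/27) = 0.5278
  -5/9 × log₂(5/9) = 0.4711
H(X) = 1.1750 bits


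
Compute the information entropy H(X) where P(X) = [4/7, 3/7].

H(X) = -Σ p(x) log₂ p(x)
  -4/7 × log₂(4/7) = 0.4613
  -3/7 × log₂(3/7) = 0.5239
H(X) = 0.9852 bits


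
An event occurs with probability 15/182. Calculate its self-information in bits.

Information content I(x) = -log₂(p(x))
I = -log₂(15/182) = -log₂(0.0824)
I = 3.6009 bits


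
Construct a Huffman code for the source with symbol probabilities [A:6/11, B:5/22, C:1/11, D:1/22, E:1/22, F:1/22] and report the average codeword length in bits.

Huffman tree construction:
Combine smallest probabilities repeatedly
Resulting codes:
  A: 1 (length 1)
  B: 00 (length 2)
  C: 0111 (length 4)
  D: 0100 (length 4)
  E: 0101 (length 4)
  F: 0110 (length 4)
Average length = Σ p(s) × length(s) = 1.9091 bits


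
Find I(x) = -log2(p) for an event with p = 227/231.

Information content I(x) = -log₂(p(x))
I = -log₂(227/231) = -log₂(0.9827)
I = 0.0252 bits


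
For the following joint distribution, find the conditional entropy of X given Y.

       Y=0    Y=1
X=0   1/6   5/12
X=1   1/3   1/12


H(X|Y) = Σ_y p(y) H(X|Y=y)
  p(Y=0) = 1/2, H(X|Y=0) = 0.9183
  p(Y=1) = 1/2, H(X|Y=1) = 0.6500
H(X|Y) = 0.5000×0.9183 + 0.5000×0.6500 = 0.7842 bits


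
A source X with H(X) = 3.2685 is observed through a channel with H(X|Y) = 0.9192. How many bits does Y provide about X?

I(X;Y) = H(X) - H(X|Y)
I(X;Y) = 3.2685 - 0.9192 = 2.3493 bits


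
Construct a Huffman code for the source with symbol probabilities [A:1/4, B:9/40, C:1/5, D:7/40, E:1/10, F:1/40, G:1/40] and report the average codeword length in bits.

Huffman tree construction:
Combine smallest probabilities repeatedly
Resulting codes:
  A: 10 (length 2)
  B: 01 (length 2)
  C: 00 (length 2)
  D: 111 (length 3)
  E: 1101 (length 4)
  F: 11000 (length 5)
  G: 11001 (length 5)
Average length = Σ p(s) × length(s) = 2.5250 bits


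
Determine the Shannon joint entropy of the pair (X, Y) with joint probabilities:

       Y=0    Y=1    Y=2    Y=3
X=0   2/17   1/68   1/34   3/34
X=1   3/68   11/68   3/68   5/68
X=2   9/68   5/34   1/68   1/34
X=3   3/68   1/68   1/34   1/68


H(X,Y) = -Σ p(x,y) log₂ p(x,y)
  p(0,0)=2/17: -0.1176 × log₂(0.1176) = 0.3632
  p(0,1)=1/68: -0.0147 × log₂(0.0147) = 0.0895
  p(0,2)=1/34: -0.0294 × log₂(0.0294) = 0.1496
  p(0,3)=3/34: -0.0882 × log₂(0.0882) = 0.3090
  p(1,0)=3/68: -0.0441 × log₂(0.0441) = 0.1986
  p(1,1)=11/68: -0.1618 × log₂(0.1618) = 0.4251
  p(1,2)=3/68: -0.0441 × log₂(0.0441) = 0.1986
  p(1,3)=5/68: -0.0735 × log₂(0.0735) = 0.2769
  p(2,0)=9/68: -0.1324 × log₂(0.1324) = 0.3861
  p(2,1)=5/34: -0.1471 × log₂(0.1471) = 0.4067
  p(2,2)=1/68: -0.0147 × log₂(0.0147) = 0.0895
  p(2,3)=1/34: -0.0294 × log₂(0.0294) = 0.1496
  p(3,0)=3/68: -0.0441 × log₂(0.0441) = 0.1986
  p(3,1)=1/68: -0.0147 × log₂(0.0147) = 0.0895
  p(3,2)=1/34: -0.0294 × log₂(0.0294) = 0.1496
  p(3,3)=1/68: -0.0147 × log₂(0.0147) = 0.0895
H(X,Y) = 3.5700 bits


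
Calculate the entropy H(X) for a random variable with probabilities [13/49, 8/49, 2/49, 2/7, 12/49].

H(X) = -Σ p(x) log₂ p(x)
  -13/49 × log₂(13/49) = 0.5079
  -8/49 × log₂(8/49) = 0.4269
  -2/49 × log₂(2/49) = 0.1884
  -2/7 × log₂(2/7) = 0.5164
  -12/49 × log₂(12/49) = 0.4971
H(X) = 2.1366 bits


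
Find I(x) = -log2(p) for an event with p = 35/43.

Information content I(x) = -log₂(p(x))
I = -log₂(35/43) = -log₂(0.8140)
I = 0.2970 bits


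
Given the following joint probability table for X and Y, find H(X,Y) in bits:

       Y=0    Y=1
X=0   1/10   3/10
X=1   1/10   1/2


H(X,Y) = -Σ p(x,y) log₂ p(x,y)
  p(0,0)=1/10: -0.1000 × log₂(0.1000) = 0.3322
  p(0,1)=3/10: -0.3000 × log₂(0.3000) = 0.5211
  p(1,0)=1/10: -0.1000 × log₂(0.1000) = 0.3322
  p(1,1)=1/2: -0.5000 × log₂(0.5000) = 0.5000
H(X,Y) = 1.6855 bits


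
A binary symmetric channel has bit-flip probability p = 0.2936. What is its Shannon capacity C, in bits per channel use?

For BSC with error probability p:
C = 1 - H(p) where H(p) is binary entropy
H(0.2936) = -0.2936 × log₂(0.2936) - 0.7064 × log₂(0.7064)
H(p) = 0.8733
C = 1 - 0.8733 = 0.1267 bits/use


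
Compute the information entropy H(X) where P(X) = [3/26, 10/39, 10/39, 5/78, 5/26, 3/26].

H(X) = -Σ p(x) log₂ p(x)
  -3/26 × log₂(3/26) = 0.3595
  -10/39 × log₂(10/39) = 0.5035
  -10/39 × log₂(10/39) = 0.5035
  -5/78 × log₂(5/78) = 0.2541
  -5/26 × log₂(5/26) = 0.4574
  -3/26 × log₂(3/26) = 0.3595
H(X) = 2.4373 bits


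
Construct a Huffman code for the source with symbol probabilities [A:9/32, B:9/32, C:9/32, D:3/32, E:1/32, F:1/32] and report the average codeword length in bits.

Huffman tree construction:
Combine smallest probabilities repeatedly
Resulting codes:
  A: 01 (length 2)
  B: 10 (length 2)
  C: 11 (length 2)
  D: 001 (length 3)
  E: 0000 (length 4)
  F: 0001 (length 4)
Average length = Σ p(s) × length(s) = 2.2188 bits


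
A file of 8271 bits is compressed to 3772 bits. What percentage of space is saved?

Space savings = (1 - Compressed/Original) × 100%
= (1 - 3772/8271) × 100%
= 54.39%


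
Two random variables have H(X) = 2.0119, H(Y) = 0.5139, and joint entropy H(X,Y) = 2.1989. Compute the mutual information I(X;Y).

I(X;Y) = H(X) + H(Y) - H(X,Y)
I(X;Y) = 2.0119 + 0.5139 - 2.1989 = 0.3269 bits


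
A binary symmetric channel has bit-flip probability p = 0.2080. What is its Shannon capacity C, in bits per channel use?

For BSC with error probability p:
C = 1 - H(p) where H(p) is binary entropy
H(0.2080) = -0.2080 × log₂(0.2080) - 0.7920 × log₂(0.7920)
H(p) = 0.7376
C = 1 - 0.7376 = 0.2624 bits/use


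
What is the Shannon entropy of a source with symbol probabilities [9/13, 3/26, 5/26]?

H(X) = -Σ p(x) log₂ p(x)
  -9/13 × log₂(9/13) = 0.3673
  -3/26 × log₂(3/26) = 0.3595
  -5/26 × log₂(5/26) = 0.4574
H(X) = 1.1842 bits


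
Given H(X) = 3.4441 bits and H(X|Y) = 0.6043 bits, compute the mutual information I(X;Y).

I(X;Y) = H(X) - H(X|Y)
I(X;Y) = 3.4441 - 0.6043 = 2.8398 bits


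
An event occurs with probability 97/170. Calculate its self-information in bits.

Information content I(x) = -log₂(p(x))
I = -log₂(97/170) = -log₂(0.5706)
I = 0.8095 bits


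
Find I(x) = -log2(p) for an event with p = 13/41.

Information content I(x) = -log₂(p(x))
I = -log₂(13/41) = -log₂(0.3171)
I = 1.6571 bits


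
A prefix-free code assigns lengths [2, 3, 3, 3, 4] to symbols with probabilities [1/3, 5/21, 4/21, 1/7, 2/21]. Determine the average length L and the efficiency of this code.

Average length L = Σ p_i × l_i = 2.7619 bits
Entropy H = 2.2011 bits
Efficiency η = H/L × 100% = 79.69%


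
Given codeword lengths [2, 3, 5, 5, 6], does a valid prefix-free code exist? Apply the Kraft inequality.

Kraft inequality: Σ 2^(-l_i) ≤ 1 for prefix-free code
Calculating: 2^(-2) + 2^(-3) + 2^(-5) + 2^(-5) + 2^(-6)
= 0.25 + 0.125 + 0.03125 + 0.03125 + 0.015625
= 0.4531
Since 0.4531 ≤ 1, prefix-free code exists


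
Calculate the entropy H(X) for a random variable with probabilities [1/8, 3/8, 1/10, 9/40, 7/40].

H(X) = -Σ p(x) log₂ p(x)
  -1/8 × log₂(1/8) = 0.3750
  -3/8 × log₂(3/8) = 0.5306
  -1/10 × log₂(1/10) = 0.3322
  -9/40 × log₂(9/40) = 0.4842
  -7/40 × log₂(7/40) = 0.4401
H(X) = 2.1621 bits


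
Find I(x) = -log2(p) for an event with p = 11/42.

Information content I(x) = -log₂(p(x))
I = -log₂(11/42) = -log₂(0.2619)
I = 1.9329 bits


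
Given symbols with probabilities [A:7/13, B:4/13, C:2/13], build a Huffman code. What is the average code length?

Huffman tree construction:
Combine smallest probabilities repeatedly
Resulting codes:
  A: 1 (length 1)
  B: 01 (length 2)
  C: 00 (length 2)
Average length = Σ p(s) × length(s) = 1.4615 bits


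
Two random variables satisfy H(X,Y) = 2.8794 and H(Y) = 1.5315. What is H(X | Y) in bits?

Chain rule: H(X,Y) = H(X|Y) + H(Y)
H(X|Y) = H(X,Y) - H(Y) = 2.8794 - 1.5315 = 1.3479 bits


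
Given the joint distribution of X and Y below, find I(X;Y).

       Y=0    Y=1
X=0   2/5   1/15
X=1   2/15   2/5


H(X) = 0.9968, H(Y) = 0.9968, H(X,Y) = 1.7056
I(X;Y) = H(X) + H(Y) - H(X,Y) = 0.2880 bits


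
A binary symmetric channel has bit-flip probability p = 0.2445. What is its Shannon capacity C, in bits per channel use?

For BSC with error probability p:
C = 1 - H(p) where H(p) is binary entropy
H(0.2445) = -0.2445 × log₂(0.2445) - 0.7555 × log₂(0.7555)
H(p) = 0.8024
C = 1 - 0.8024 = 0.1976 bits/use


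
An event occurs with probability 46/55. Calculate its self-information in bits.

Information content I(x) = -log₂(p(x))
I = -log₂(46/55) = -log₂(0.8364)
I = 0.2578 bits


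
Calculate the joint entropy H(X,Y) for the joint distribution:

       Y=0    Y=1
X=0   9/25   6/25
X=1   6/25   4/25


H(X,Y) = -Σ p(x,y) log₂ p(x,y)
  p(0,0)=9/25: -0.3600 × log₂(0.3600) = 0.5306
  p(0,1)=6/25: -0.2400 × log₂(0.2400) = 0.4941
  p(1,0)=6/25: -0.2400 × log₂(0.2400) = 0.4941
  p(1,1)=4/25: -0.1600 × log₂(0.1600) = 0.4230
H(X,Y) = 1.9419 bits


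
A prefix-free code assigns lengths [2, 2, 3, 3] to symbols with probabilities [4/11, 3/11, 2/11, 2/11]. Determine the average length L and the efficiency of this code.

Average length L = Σ p_i × l_i = 2.3636 bits
Entropy H = 1.9363 bits
Efficiency η = H/L × 100% = 81.92%


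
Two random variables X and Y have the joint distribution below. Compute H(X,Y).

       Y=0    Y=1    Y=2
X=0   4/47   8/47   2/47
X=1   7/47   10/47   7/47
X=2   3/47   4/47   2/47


H(X,Y) = -Σ p(x,y) log₂ p(x,y)
  p(0,0)=4/47: -0.0851 × log₂(0.0851) = 0.3025
  p(0,1)=8/47: -0.1702 × log₂(0.1702) = 0.4348
  p(0,2)=2/47: -0.0426 × log₂(0.0426) = 0.1938
  p(1,0)=7/47: -0.1489 × log₂(0.1489) = 0.4092
  p(1,1)=10/47: -0.2128 × log₂(0.2128) = 0.4750
  p(1,2)=7/47: -0.1489 × log₂(0.1489) = 0.4092
  p(2,0)=3/47: -0.0638 × log₂(0.0638) = 0.2534
  p(2,1)=4/47: -0.0851 × log₂(0.0851) = 0.3025
  p(2,2)=2/47: -0.0426 × log₂(0.0426) = 0.1938
H(X,Y) = 2.9742 bits


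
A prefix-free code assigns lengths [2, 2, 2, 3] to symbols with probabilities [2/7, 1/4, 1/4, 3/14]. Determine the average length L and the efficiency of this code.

Average length L = Σ p_i × l_i = 2.2143 bits
Entropy H = 1.9926 bits
Efficiency η = H/L × 100% = 89.99%


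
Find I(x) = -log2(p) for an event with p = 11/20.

Information content I(x) = -log₂(p(x))
I = -log₂(11/20) = -log₂(0.5500)
I = 0.8625 bits


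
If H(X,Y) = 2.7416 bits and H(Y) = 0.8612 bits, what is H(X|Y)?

Chain rule: H(X,Y) = H(X|Y) + H(Y)
H(X|Y) = H(X,Y) - H(Y) = 2.7416 - 0.8612 = 1.8804 bits


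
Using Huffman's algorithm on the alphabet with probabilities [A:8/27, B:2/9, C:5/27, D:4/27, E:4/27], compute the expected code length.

Huffman tree construction:
Combine smallest probabilities repeatedly
Resulting codes:
  A: 10 (length 2)
  B: 01 (length 2)
  C: 00 (length 2)
  D: 110 (length 3)
  E: 111 (length 3)
Average length = Σ p(s) × length(s) = 2.2963 bits


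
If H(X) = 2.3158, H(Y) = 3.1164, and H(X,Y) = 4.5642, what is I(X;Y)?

I(X;Y) = H(X) + H(Y) - H(X,Y)
I(X;Y) = 2.3158 + 3.1164 - 4.5642 = 0.868 bits


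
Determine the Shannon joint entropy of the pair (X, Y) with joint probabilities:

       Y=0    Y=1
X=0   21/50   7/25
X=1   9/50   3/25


H(X,Y) = -Σ p(x,y) log₂ p(x,y)
  p(0,0)=21/50: -0.4200 × log₂(0.4200) = 0.5256
  p(0,1)=7/25: -0.2800 × log₂(0.2800) = 0.5142
  p(1,0)=9/50: -0.1800 × log₂(0.1800) = 0.4453
  p(1,1)=3/25: -0.1200 × log₂(0.1200) = 0.3671
H(X,Y) = 1.8522 bits


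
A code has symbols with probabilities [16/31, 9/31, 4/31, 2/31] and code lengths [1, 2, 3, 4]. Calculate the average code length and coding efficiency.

Average length L = Σ p_i × l_i = 1.7419 bits
Entropy H = 1.6468 bits
Efficiency η = H/L × 100% = 94.54%


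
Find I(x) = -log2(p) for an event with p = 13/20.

Information content I(x) = -log₂(p(x))
I = -log₂(13/20) = -log₂(0.6500)
I = 0.6215 bits


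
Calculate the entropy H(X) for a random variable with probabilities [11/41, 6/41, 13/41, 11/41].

H(X) = -Σ p(x) log₂ p(x)
  -11/41 × log₂(11/41) = 0.5093
  -6/41 × log₂(6/41) = 0.4057
  -13/41 × log₂(13/41) = 0.5254
  -11/41 × log₂(11/41) = 0.5093
H(X) = 1.9497 bits


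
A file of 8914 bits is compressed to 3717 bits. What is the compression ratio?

Compression ratio = Original / Compressed
= 8914 / 3717 = 2.40:1


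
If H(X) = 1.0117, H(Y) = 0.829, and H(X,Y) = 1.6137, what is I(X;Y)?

I(X;Y) = H(X) + H(Y) - H(X,Y)
I(X;Y) = 1.0117 + 0.829 - 1.6137 = 0.227 bits


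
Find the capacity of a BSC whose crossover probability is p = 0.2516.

For BSC with error probability p:
C = 1 - H(p) where H(p) is binary entropy
H(0.2516) = -0.2516 × log₂(0.2516) - 0.7484 × log₂(0.7484)
H(p) = 0.8138
C = 1 - 0.8138 = 0.1862 bits/use


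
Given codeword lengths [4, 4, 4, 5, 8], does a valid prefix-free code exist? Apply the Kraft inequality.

Kraft inequality: Σ 2^(-l_i) ≤ 1 for prefix-free code
Calculating: 2^(-4) + 2^(-4) + 2^(-4) + 2^(-5) + 2^(-8)
= 0.0625 + 0.0625 + 0.0625 + 0.03125 + 0.00390625
= 0.2227
Since 0.2227 ≤ 1, prefix-free code exists


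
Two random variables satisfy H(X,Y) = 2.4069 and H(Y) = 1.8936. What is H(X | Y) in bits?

Chain rule: H(X,Y) = H(X|Y) + H(Y)
H(X|Y) = H(X,Y) - H(Y) = 2.4069 - 1.8936 = 0.5133 bits


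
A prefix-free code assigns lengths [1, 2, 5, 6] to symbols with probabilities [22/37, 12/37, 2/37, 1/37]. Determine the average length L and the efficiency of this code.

Average length L = Σ p_i × l_i = 1.6757 bits
Entropy H = 1.3412 bits
Efficiency η = H/L × 100% = 80.04%


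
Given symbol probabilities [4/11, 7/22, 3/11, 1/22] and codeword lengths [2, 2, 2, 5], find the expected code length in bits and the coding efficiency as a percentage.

Average length L = Σ p_i × l_i = 2.1364 bits
Entropy H = 1.7703 bits
Efficiency η = H/L × 100% = 82.86%


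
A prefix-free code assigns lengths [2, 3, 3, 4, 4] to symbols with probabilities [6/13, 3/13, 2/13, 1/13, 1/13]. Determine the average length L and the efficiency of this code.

Average length L = Σ p_i × l_i = 2.6923 bits
Entropy H = 1.9878 bits
Efficiency η = H/L × 100% = 73.83%


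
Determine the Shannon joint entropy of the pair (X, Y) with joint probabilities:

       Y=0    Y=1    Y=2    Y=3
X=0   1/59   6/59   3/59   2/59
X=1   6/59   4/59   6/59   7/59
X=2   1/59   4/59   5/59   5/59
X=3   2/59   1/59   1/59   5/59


H(X,Y) = -Σ p(x,y) log₂ p(x,y)
  p(0,0)=1/59: -0.0169 × log₂(0.0169) = 0.0997
  p(0,1)=6/59: -0.1017 × log₂(0.1017) = 0.3354
  p(0,2)=3/59: -0.0508 × log₂(0.0508) = 0.2185
  p(0,3)=2/59: -0.0339 × log₂(0.0339) = 0.1655
  p(1,0)=6/59: -0.1017 × log₂(0.1017) = 0.3354
  p(1,1)=4/59: -0.0678 × log₂(0.0678) = 0.2632
  p(1,2)=6/59: -0.1017 × log₂(0.1017) = 0.3354
  p(1,3)=7/59: -0.1186 × log₂(0.1186) = 0.3649
  p(2,0)=1/59: -0.0169 × log₂(0.0169) = 0.0997
  p(2,1)=4/59: -0.0678 × log₂(0.0678) = 0.2632
  p(2,2)=5/59: -0.0847 × log₂(0.0847) = 0.3018
  p(2,3)=5/59: -0.0847 × log₂(0.0847) = 0.3018
  p(3,0)=2/59: -0.0339 × log₂(0.0339) = 0.1655
  p(3,1)=1/59: -0.0169 × log₂(0.0169) = 0.0997
  p(3,2)=1/59: -0.0169 × log₂(0.0169) = 0.0997
  p(3,3)=5/59: -0.0847 × log₂(0.0847) = 0.3018
H(X,Y) = 3.7510 bits


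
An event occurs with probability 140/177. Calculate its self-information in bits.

Information content I(x) = -log₂(p(x))
I = -log₂(140/177) = -log₂(0.7910)
I = 0.3383 bits


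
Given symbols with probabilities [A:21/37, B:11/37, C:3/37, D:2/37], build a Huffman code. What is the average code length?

Huffman tree construction:
Combine smallest probabilities repeatedly
Resulting codes:
  A: 1 (length 1)
  B: 01 (length 2)
  C: 001 (length 3)
  D: 000 (length 3)
Average length = Σ p(s) × length(s) = 1.5676 bits


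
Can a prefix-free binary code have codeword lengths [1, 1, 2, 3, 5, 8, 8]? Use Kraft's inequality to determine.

Kraft inequality: Σ 2^(-l_i) ≤ 1 for prefix-free code
Calculating: 2^(-1) + 2^(-1) + 2^(-2) + 2^(-3) + 2^(-5) + 2^(-8) + 2^(-8)
= 0.5 + 0.5 + 0.25 + 0.125 + 0.03125 + 0.00390625 + 0.00390625
= 1.4141
Since 1.4141 > 1, prefix-free code does not exist


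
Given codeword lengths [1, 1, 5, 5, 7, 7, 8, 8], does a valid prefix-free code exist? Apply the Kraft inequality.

Kraft inequality: Σ 2^(-l_i) ≤ 1 for prefix-free code
Calculating: 2^(-1) + 2^(-1) + 2^(-5) + 2^(-5) + 2^(-7) + 2^(-7) + 2^(-8) + 2^(-8)
= 0.5 + 0.5 + 0.03125 + 0.03125 + 0.0078125 + 0.0078125 + 0.00390625 + 0.00390625
= 1.0859
Since 1.0859 > 1, prefix-free code does not exist


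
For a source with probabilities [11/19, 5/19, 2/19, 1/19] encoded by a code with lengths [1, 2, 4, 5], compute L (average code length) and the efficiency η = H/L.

Average length L = Σ p_i × l_i = 1.7895 bits
Entropy H = 1.5288 bits
Efficiency η = H/L × 100% = 85.43%


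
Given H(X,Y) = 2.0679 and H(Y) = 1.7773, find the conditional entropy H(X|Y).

Chain rule: H(X,Y) = H(X|Y) + H(Y)
H(X|Y) = H(X,Y) - H(Y) = 2.0679 - 1.7773 = 0.2906 bits


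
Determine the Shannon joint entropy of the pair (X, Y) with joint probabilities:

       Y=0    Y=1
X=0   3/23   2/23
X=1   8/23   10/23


H(X,Y) = -Σ p(x,y) log₂ p(x,y)
  p(0,0)=3/23: -0.1304 × log₂(0.1304) = 0.3833
  p(0,1)=2/23: -0.0870 × log₂(0.0870) = 0.3064
  p(1,0)=8/23: -0.3478 × log₂(0.3478) = 0.5299
  p(1,1)=10/23: -0.4348 × log₂(0.4348) = 0.5224
H(X,Y) = 1.7421 bits


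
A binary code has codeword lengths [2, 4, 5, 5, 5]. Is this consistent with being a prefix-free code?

Kraft inequality: Σ 2^(-l_i) ≤ 1 for prefix-free code
Calculating: 2^(-2) + 2^(-4) + 2^(-5) + 2^(-5) + 2^(-5)
= 0.25 + 0.0625 + 0.03125 + 0.03125 + 0.03125
= 0.4062
Since 0.4062 ≤ 1, prefix-free code exists


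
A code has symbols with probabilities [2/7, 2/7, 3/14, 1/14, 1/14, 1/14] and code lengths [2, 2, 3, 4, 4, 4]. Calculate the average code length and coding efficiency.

Average length L = Σ p_i × l_i = 2.6429 bits
Entropy H = 2.3249 bits
Efficiency η = H/L × 100% = 87.97%


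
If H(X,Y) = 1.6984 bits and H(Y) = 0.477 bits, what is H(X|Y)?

Chain rule: H(X,Y) = H(X|Y) + H(Y)
H(X|Y) = H(X,Y) - H(Y) = 1.6984 - 0.477 = 1.2214 bits


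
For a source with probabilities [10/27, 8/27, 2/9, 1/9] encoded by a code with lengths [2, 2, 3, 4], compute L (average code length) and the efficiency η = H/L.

Average length L = Σ p_i × l_i = 2.4444 bits
Entropy H = 1.8851 bits
Efficiency η = H/L × 100% = 77.12%


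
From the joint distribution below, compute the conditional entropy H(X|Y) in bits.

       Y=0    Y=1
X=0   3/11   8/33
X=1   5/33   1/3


H(X|Y) = Σ_y p(y) H(X|Y=y)
  p(Y=0) = 14/33, H(X|Y=0) = 0.9403
  p(Y=1) = 19/33, H(X|Y=1) = 0.9819
H(X|Y) = 0.4242×0.9403 + 0.5758×0.9819 = 0.9643 bits


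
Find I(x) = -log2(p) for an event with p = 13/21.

Information content I(x) = -log₂(p(x))
I = -log₂(13/21) = -log₂(0.6190)
I = 0.6919 bits


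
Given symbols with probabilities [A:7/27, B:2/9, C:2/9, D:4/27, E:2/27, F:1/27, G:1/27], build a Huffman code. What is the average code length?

Huffman tree construction:
Combine smallest probabilities repeatedly
Resulting codes:
  A: 10 (length 2)
  B: 00 (length 2)
  C: 01 (length 2)
  D: 110 (length 3)
  E: 1110 (length 4)
  F: 11110 (length 5)
  G: 11111 (length 5)
Average length = Σ p(s) × length(s) = 2.5185 bits


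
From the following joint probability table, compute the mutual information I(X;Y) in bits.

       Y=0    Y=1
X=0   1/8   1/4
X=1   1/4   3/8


H(X) = 0.9544, H(Y) = 0.9544, H(X,Y) = 1.9056
I(X;Y) = H(X) + H(Y) - H(X,Y) = 0.0032 bits


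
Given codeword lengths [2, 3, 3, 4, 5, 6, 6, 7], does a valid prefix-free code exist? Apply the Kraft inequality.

Kraft inequality: Σ 2^(-l_i) ≤ 1 for prefix-free code
Calculating: 2^(-2) + 2^(-3) + 2^(-3) + 2^(-4) + 2^(-5) + 2^(-6) + 2^(-6) + 2^(-7)
= 0.25 + 0.125 + 0.125 + 0.0625 + 0.03125 + 0.015625 + 0.015625 + 0.0078125
= 0.6328
Since 0.6328 ≤ 1, prefix-free code exists


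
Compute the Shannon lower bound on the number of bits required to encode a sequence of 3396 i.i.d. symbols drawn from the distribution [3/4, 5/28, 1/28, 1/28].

Entropy H = 1.0985 bits/symbol
Minimum bits = H × n = 1.0985 × 3396
= 3730.46 bits


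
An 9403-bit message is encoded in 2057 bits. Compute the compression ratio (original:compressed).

Compression ratio = Original / Compressed
= 9403 / 2057 = 4.57:1


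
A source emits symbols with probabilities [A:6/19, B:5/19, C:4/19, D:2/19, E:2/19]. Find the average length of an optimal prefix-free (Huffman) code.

Huffman tree construction:
Combine smallest probabilities repeatedly
Resulting codes:
  A: 11 (length 2)
  B: 10 (length 2)
  C: 00 (length 2)
  D: 010 (length 3)
  E: 011 (length 3)
Average length = Σ p(s) × length(s) = 2.2105 bits


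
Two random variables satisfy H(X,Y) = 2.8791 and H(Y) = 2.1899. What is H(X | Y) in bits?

Chain rule: H(X,Y) = H(X|Y) + H(Y)
H(X|Y) = H(X,Y) - H(Y) = 2.8791 - 2.1899 = 0.6892 bits


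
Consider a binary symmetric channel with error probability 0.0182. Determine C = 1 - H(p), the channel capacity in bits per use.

For BSC with error probability p:
C = 1 - H(p) where H(p) is binary entropy
H(0.0182) = -0.0182 × log₂(0.0182) - 0.9818 × log₂(0.9818)
H(p) = 0.1312
C = 1 - 0.1312 = 0.8688 bits/use


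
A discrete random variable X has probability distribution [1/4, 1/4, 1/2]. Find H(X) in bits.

H(X) = -Σ p(x) log₂ p(x)
  -1/4 × log₂(1/4) = 0.5000
  -1/4 × log₂(1/4) = 0.5000
  -1/2 × log₂(1/2) = 0.5000
H(X) = 1.5000 bits


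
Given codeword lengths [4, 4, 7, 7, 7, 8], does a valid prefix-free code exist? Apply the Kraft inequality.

Kraft inequality: Σ 2^(-l_i) ≤ 1 for prefix-free code
Calculating: 2^(-4) + 2^(-4) + 2^(-7) + 2^(-7) + 2^(-7) + 2^(-8)
= 0.0625 + 0.0625 + 0.0078125 + 0.0078125 + 0.0078125 + 0.00390625
= 0.1523
Since 0.1523 ≤ 1, prefix-free code exists


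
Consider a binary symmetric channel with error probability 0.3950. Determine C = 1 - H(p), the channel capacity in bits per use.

For BSC with error probability p:
C = 1 - H(p) where H(p) is binary entropy
H(0.3950) = -0.3950 × log₂(0.3950) - 0.6050 × log₂(0.6050)
H(p) = 0.9680
C = 1 - 0.9680 = 0.0320 bits/use


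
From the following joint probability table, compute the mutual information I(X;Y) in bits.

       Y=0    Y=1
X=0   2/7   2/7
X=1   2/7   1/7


H(X) = 0.9852, H(Y) = 0.9852, H(X,Y) = 1.9502
I(X;Y) = H(X) + H(Y) - H(X,Y) = 0.0202 bits


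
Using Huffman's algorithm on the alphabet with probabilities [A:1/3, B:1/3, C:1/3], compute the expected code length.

Huffman tree construction:
Combine smallest probabilities repeatedly
Resulting codes:
  A: 10 (length 2)
  B: 11 (length 2)
  C: 0 (length 1)
Average length = Σ p(s) × length(s) = 1.6667 bits


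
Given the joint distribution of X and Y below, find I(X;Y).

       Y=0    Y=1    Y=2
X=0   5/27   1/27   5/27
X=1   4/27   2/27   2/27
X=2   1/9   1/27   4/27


H(X) = 1.5677, H(Y) = 1.4559, H(X,Y) = 2.9781
I(X;Y) = H(X) + H(Y) - H(X,Y) = 0.0455 bits


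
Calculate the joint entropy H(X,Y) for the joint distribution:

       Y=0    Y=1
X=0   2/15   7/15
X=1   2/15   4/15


H(X,Y) = -Σ p(x,y) log₂ p(x,y)
  p(0,0)=2/15: -0.1333 × log₂(0.1333) = 0.3876
  p(0,1)=7/15: -0.4667 × log₂(0.4667) = 0.5131
  p(1,0)=2/15: -0.1333 × log₂(0.1333) = 0.3876
  p(1,1)=4/15: -0.2667 × log₂(0.2667) = 0.5085
H(X,Y) = 1.7968 bits


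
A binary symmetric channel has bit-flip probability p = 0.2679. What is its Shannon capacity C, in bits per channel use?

For BSC with error probability p:
C = 1 - H(p) where H(p) is binary entropy
H(0.2679) = -0.2679 × log₂(0.2679) - 0.7321 × log₂(0.7321)
H(p) = 0.8384
C = 1 - 0.8384 = 0.1616 bits/use


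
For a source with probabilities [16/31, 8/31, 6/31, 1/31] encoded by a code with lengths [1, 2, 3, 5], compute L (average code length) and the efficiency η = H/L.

Average length L = Σ p_i × l_i = 1.7742 bits
Entropy H = 1.6152 bits
Efficiency η = H/L × 100% = 91.04%


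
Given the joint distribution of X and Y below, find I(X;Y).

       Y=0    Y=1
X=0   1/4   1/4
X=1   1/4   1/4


H(X) = 1.0000, H(Y) = 1.0000, H(X,Y) = 2.0000
I(X;Y) = H(X) + H(Y) - H(X,Y) = 0.0000 bits


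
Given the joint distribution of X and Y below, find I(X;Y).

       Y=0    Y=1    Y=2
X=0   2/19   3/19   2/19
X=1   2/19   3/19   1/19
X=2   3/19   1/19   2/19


H(X) = 1.5810, H(Y) = 1.5683, H(X,Y) = 3.0761
I(X;Y) = H(X) + H(Y) - H(X,Y) = 0.0732 bits


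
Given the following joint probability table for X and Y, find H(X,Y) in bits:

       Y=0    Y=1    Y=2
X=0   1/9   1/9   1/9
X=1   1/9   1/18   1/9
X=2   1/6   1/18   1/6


H(X,Y) = -Σ p(x,y) log₂ p(x,y)
  p(0,0)=1/9: -0.1111 × log₂(0.1111) = 0.3522
  p(0,1)=1/9: -0.1111 × log₂(0.1111) = 0.3522
  p(0,2)=1/9: -0.1111 × log₂(0.1111) = 0.3522
  p(1,0)=1/9: -0.1111 × log₂(0.1111) = 0.3522
  p(1,1)=1/18: -0.0556 × log₂(0.0556) = 0.2317
  p(1,2)=1/9: -0.1111 × log₂(0.1111) = 0.3522
  p(2,0)=1/6: -0.1667 × log₂(0.1667) = 0.4308
  p(2,1)=1/18: -0.0556 × log₂(0.0556) = 0.2317
  p(2,2)=1/6: -0.1667 × log₂(0.1667) = 0.4308
H(X,Y) = 3.0860 bits


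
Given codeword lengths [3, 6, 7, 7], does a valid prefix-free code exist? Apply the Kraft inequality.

Kraft inequality: Σ 2^(-l_i) ≤ 1 for prefix-free code
Calculating: 2^(-3) + 2^(-6) + 2^(-7) + 2^(-7)
= 0.125 + 0.015625 + 0.0078125 + 0.0078125
= 0.1562
Since 0.1562 ≤ 1, prefix-free code exists


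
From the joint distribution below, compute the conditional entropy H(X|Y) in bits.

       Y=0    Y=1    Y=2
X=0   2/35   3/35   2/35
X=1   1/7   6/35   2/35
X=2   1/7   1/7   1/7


H(X|Y) = Σ_y p(y) H(X|Y=y)
  p(Y=0) = 12/35, H(X|Y=0) = 1.4834
  p(Y=1) = 2/5, H(X|Y=1) = 1.5306
  p(Y=2) = 9/35, H(X|Y=2) = 1.4355
H(X|Y) = 0.3429×1.4834 + 0.4000×1.5306 + 0.2571×1.4355 = 1.4900 bits


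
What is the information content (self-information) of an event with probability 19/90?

Information content I(x) = -log₂(p(x))
I = -log₂(19/90) = -log₂(0.2111)
I = 2.2439 bits


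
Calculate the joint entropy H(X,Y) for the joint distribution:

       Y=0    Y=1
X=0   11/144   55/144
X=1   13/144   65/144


H(X,Y) = -Σ p(x,y) log₂ p(x,y)
  p(0,0)=11/144: -0.0764 × log₂(0.0764) = 0.2834
  p(0,1)=55/144: -0.3819 × log₂(0.3819) = 0.5304
  p(1,0)=13/144: -0.0903 × log₂(0.0903) = 0.3132
  p(1,1)=65/144: -0.4514 × log₂(0.4514) = 0.5180
H(X,Y) = 1.6450 bits


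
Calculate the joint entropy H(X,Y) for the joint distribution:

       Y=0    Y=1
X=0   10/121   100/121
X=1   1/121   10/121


H(X,Y) = -Σ p(x,y) log₂ p(x,y)
  p(0,0)=10/121: -0.0826 × log₂(0.0826) = 0.2973
  p(0,1)=100/121: -0.8264 × log₂(0.8264) = 0.2273
  p(1,0)=1/121: -0.0083 × log₂(0.0083) = 0.0572
  p(1,1)=10/121: -0.0826 × log₂(0.0826) = 0.2973
H(X,Y) = 0.8790 bits


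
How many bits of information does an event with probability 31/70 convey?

Information content I(x) = -log₂(p(x))
I = -log₂(31/70) = -log₂(0.4429)
I = 1.1751 bits


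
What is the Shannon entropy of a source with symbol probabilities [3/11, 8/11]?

H(X) = -Σ p(x) log₂ p(x)
  -3/11 × log₂(3/11) = 0.5112
  -8/11 × log₂(8/11) = 0.3341
H(X) = 0.8454 bits


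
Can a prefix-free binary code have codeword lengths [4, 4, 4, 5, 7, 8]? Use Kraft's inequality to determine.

Kraft inequality: Σ 2^(-l_i) ≤ 1 for prefix-free code
Calculating: 2^(-4) + 2^(-4) + 2^(-4) + 2^(-5) + 2^(-7) + 2^(-8)
= 0.0625 + 0.0625 + 0.0625 + 0.03125 + 0.0078125 + 0.00390625
= 0.2305
Since 0.2305 ≤ 1, prefix-free code exists


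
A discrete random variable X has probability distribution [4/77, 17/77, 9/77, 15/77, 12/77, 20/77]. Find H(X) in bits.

H(X) = -Σ p(x) log₂ p(x)
  -4/77 × log₂(4/77) = 0.2217
  -17/77 × log₂(17/77) = 0.4811
  -9/77 × log₂(9/77) = 0.3620
  -15/77 × log₂(15/77) = 0.4597
  -12/77 × log₂(12/77) = 0.4179
  -20/77 × log₂(20/77) = 0.5052
H(X) = 2.4476 bits


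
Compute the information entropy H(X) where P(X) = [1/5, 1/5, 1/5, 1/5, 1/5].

H(X) = -Σ p(x) log₂ p(x)
  -1/5 × log₂(1/5) = 0.4644
  -1/5 × log₂(1/5) = 0.4644
  -1/5 × log₂(1/5) = 0.4644
  -1/5 × log₂(1/5) = 0.4644
  -1/5 × log₂(1/5) = 0.4644
H(X) = 2.3219 bits


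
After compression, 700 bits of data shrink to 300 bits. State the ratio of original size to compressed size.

Compression ratio = Original / Compressed
= 700 / 300 = 2.33:1


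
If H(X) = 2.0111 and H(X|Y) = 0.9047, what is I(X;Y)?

I(X;Y) = H(X) - H(X|Y)
I(X;Y) = 2.0111 - 0.9047 = 1.1064 bits


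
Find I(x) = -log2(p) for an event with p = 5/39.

Information content I(x) = -log₂(p(x))
I = -log₂(5/39) = -log₂(0.1282)
I = 2.9635 bits


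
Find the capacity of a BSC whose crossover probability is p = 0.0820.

For BSC with error probability p:
C = 1 - H(p) where H(p) is binary entropy
H(0.0820) = -0.0820 × log₂(0.0820) - 0.9180 × log₂(0.9180)
H(p) = 0.4092
C = 1 - 0.4092 = 0.5908 bits/use


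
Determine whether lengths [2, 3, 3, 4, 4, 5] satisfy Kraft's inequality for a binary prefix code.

Kraft inequality: Σ 2^(-l_i) ≤ 1 for prefix-free code
Calculating: 2^(-2) + 2^(-3) + 2^(-3) + 2^(-4) + 2^(-4) + 2^(-5)
= 0.25 + 0.125 + 0.125 + 0.0625 + 0.0625 + 0.03125
= 0.6562
Since 0.6562 ≤ 1, prefix-free code exists


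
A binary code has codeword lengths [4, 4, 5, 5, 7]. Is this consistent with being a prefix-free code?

Kraft inequality: Σ 2^(-l_i) ≤ 1 for prefix-free code
Calculating: 2^(-4) + 2^(-4) + 2^(-5) + 2^(-5) + 2^(-7)
= 0.0625 + 0.0625 + 0.03125 + 0.03125 + 0.0078125
= 0.1953
Since 0.1953 ≤ 1, prefix-free code exists


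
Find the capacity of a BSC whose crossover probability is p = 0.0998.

For BSC with error probability p:
C = 1 - H(p) where H(p) is binary entropy
H(0.0998) = -0.0998 × log₂(0.0998) - 0.9002 × log₂(0.9002)
H(p) = 0.4684
C = 1 - 0.4684 = 0.5316 bits/use


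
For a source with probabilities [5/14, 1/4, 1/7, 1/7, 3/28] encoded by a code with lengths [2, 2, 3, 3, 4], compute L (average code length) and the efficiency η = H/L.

Average length L = Σ p_i × l_i = 2.5000 bits
Entropy H = 2.1779 bits
Efficiency η = H/L × 100% = 87.11%


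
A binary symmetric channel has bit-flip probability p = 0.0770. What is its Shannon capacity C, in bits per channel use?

For BSC with error probability p:
C = 1 - H(p) where H(p) is binary entropy
H(0.0770) = -0.0770 × log₂(0.0770) - 0.9230 × log₂(0.9230)
H(p) = 0.3915
C = 1 - 0.3915 = 0.6085 bits/use


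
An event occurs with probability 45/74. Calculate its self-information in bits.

Information content I(x) = -log₂(p(x))
I = -log₂(45/74) = -log₂(0.6081)
I = 0.7176 bits


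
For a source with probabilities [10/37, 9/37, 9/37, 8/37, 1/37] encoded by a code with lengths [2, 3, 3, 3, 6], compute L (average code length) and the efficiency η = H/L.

Average length L = Σ p_i × l_i = 2.8108 bits
Entropy H = 2.1209 bits
Efficiency η = H/L × 100% = 75.45%


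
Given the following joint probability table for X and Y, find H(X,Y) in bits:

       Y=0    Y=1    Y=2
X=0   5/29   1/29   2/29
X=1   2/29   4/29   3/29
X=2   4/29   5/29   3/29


H(X,Y) = -Σ p(x,y) log₂ p(x,y)
  p(0,0)=5/29: -0.1724 × log₂(0.1724) = 0.4373
  p(0,1)=1/29: -0.0345 × log₂(0.0345) = 0.1675
  p(0,2)=2/29: -0.0690 × log₂(0.0690) = 0.2661
  p(1,0)=2/29: -0.0690 × log₂(0.0690) = 0.2661
  p(1,1)=4/29: -0.1379 × log₂(0.1379) = 0.3942
  p(1,2)=3/29: -0.1034 × log₂(0.1034) = 0.3386
  p(2,0)=4/29: -0.1379 × log₂(0.1379) = 0.3942
  p(2,1)=5/29: -0.1724 × log₂(0.1724) = 0.4373
  p(2,2)=3/29: -0.1034 × log₂(0.1034) = 0.3386
H(X,Y) = 3.0397 bits


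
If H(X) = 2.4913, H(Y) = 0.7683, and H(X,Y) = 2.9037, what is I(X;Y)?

I(X;Y) = H(X) + H(Y) - H(X,Y)
I(X;Y) = 2.4913 + 0.7683 - 2.9037 = 0.3559 bits


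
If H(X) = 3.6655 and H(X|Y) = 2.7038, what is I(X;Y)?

I(X;Y) = H(X) - H(X|Y)
I(X;Y) = 3.6655 - 2.7038 = 0.9617 bits


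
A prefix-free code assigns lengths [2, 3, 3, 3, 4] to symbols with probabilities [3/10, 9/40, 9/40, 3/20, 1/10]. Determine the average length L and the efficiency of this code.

Average length L = Σ p_i × l_i = 2.8000 bits
Entropy H = 2.2322 bits
Efficiency η = H/L × 100% = 79.72%


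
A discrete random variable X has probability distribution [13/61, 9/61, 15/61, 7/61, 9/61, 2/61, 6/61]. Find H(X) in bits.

H(X) = -Σ p(x) log₂ p(x)
  -13/61 × log₂(13/61) = 0.4753
  -9/61 × log₂(9/61) = 0.4073
  -15/61 × log₂(15/61) = 0.4977
  -7/61 × log₂(7/61) = 0.3584
  -9/61 × log₂(9/61) = 0.4073
  -2/61 × log₂(2/61) = 0.1617
  -6/61 × log₂(6/61) = 0.3291
H(X) = 2.6368 bits


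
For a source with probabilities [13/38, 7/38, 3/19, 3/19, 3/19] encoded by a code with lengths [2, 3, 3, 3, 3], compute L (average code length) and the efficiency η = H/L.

Average length L = Σ p_i × l_i = 2.6579 bits
Entropy H = 2.2404 bits
Efficiency η = H/L × 100% = 84.29%


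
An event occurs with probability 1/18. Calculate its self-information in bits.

Information content I(x) = -log₂(p(x))
I = -log₂(1/18) = -log₂(0.0556)
I = 4.1699 bits


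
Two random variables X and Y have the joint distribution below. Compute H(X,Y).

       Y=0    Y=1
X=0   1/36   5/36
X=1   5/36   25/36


H(X,Y) = -Σ p(x,y) log₂ p(x,y)
  p(0,0)=1/36: -0.0278 × log₂(0.0278) = 0.1436
  p(0,1)=5/36: -0.1389 × log₂(0.1389) = 0.3956
  p(1,0)=5/36: -0.1389 × log₂(0.1389) = 0.3956
  p(1,1)=25/36: -0.6944 × log₂(0.6944) = 0.3653
H(X,Y) = 1.3000 bits


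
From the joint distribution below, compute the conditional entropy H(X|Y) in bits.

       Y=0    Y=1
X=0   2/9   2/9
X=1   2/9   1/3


H(X|Y) = Σ_y p(y) H(X|Y=y)
  p(Y=0) = 4/9, H(X|Y=0) = 1.0000
  p(Y=1) = 5/9, H(X|Y=1) = 0.9710
H(X|Y) = 0.4444×1.0000 + 0.5556×0.9710 = 0.9839 bits


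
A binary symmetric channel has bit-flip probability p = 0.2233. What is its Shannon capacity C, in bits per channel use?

For BSC with error probability p:
C = 1 - H(p) where H(p) is binary entropy
H(0.2233) = -0.2233 × log₂(0.2233) - 0.7767 × log₂(0.7767)
H(p) = 0.7661
C = 1 - 0.7661 = 0.2339 bits/use


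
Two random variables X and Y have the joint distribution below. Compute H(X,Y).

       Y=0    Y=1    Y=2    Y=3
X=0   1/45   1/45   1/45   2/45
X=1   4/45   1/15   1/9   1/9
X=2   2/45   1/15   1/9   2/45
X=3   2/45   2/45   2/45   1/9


H(X,Y) = -Σ p(x,y) log₂ p(x,y)
  p(0,0)=1/45: -0.0222 × log₂(0.0222) = 0.1220
  p(0,1)=1/45: -0.0222 × log₂(0.0222) = 0.1220
  p(0,2)=1/45: -0.0222 × log₂(0.0222) = 0.1220
  p(0,3)=2/45: -0.0444 × log₂(0.0444) = 0.1996
  p(1,0)=4/45: -0.0889 × log₂(0.0889) = 0.3104
  p(1,1)=1/15: -0.0667 × log₂(0.0667) = 0.2605
  p(1,2)=1/9: -0.1111 × log₂(0.1111) = 0.3522
  p(1,3)=1/9: -0.1111 × log₂(0.1111) = 0.3522
  p(2,0)=2/45: -0.0444 × log₂(0.0444) = 0.1996
  p(2,1)=1/15: -0.0667 × log₂(0.0667) = 0.2605
  p(2,2)=1/9: -0.1111 × log₂(0.1111) = 0.3522
  p(2,3)=2/45: -0.0444 × log₂(0.0444) = 0.1996
  p(3,0)=2/45: -0.0444 × log₂(0.0444) = 0.1996
  p(3,1)=2/45: -0.0444 × log₂(0.0444) = 0.1996
  p(3,2)=2/45: -0.0444 × log₂(0.0444) = 0.1996
  p(3,3)=1/9: -0.1111 × log₂(0.1111) = 0.3522
H(X,Y) = 3.8041 bits


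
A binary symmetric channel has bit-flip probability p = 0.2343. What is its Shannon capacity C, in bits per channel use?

For BSC with error probability p:
C = 1 - H(p) where H(p) is binary entropy
H(0.2343) = -0.2343 × log₂(0.2343) - 0.7657 × log₂(0.7657)
H(p) = 0.7854
C = 1 - 0.7854 = 0.2146 bits/use


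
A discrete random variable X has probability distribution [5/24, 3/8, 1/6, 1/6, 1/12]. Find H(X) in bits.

H(X) = -Σ p(x) log₂ p(x)
  -5/24 × log₂(5/24) = 0.4715
  -3/8 × log₂(3/8) = 0.5306
  -1/6 × log₂(1/6) = 0.4308
  -1/6 × log₂(1/6) = 0.4308
  -1/12 × log₂(1/12) = 0.2987
H(X) = 2.1625 bits


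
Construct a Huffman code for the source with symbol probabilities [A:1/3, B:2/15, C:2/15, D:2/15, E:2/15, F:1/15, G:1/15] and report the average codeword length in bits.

Huffman tree construction:
Combine smallest probabilities repeatedly
Resulting codes:
  A: 11 (length 2)
  B: 010 (length 3)
  C: 011 (length 3)
  D: 100 (length 3)
  E: 101 (length 3)
  F: 000 (length 3)
  G: 001 (length 3)
Average length = Σ p(s) × length(s) = 2.6667 bits
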